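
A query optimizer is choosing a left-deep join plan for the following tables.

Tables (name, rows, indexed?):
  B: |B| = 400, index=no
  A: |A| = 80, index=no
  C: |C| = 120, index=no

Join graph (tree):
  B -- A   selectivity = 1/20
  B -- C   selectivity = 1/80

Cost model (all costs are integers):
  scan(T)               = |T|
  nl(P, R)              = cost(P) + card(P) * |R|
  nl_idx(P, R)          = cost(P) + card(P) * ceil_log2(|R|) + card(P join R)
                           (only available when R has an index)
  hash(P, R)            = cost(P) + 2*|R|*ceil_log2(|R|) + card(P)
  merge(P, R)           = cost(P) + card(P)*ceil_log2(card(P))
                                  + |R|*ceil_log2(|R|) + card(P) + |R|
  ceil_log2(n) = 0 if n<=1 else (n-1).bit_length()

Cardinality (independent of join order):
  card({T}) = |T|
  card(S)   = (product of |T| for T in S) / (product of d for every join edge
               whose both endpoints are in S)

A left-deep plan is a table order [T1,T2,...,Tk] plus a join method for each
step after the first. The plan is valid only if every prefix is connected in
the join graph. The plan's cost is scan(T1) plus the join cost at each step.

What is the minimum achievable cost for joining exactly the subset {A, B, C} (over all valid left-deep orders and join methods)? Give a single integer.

Selinger DP over subsets of {A,B,C}:
  {B}: scan cost=400, card=400
  {A}: scan cost=80, card=80
  {C}: scan cost=120, card=120
  {AB}: card=1600; try (A,hash)→1920, (B,merge)→4720, (A,merge)→5040, (B,hash)→7360, (B,nl)→32080, (A,nl)→32400; best=1920 via (A,hash)
  {BC}: card=600; try (C,hash)→2480, (B,merge)→5080, (C,merge)→5360, (B,hash)→7440, (B,nl)→48120, (C,nl)→48400; best=2480 via (C,hash)
  {ABC}: card=2400; try (A,hash)→4200, (C,hash)→5200, (A,merge)→9720, (C,merge)→22080, (A,nl)→50480, (C,nl)→193920; best=4200 via (A,hash)

4200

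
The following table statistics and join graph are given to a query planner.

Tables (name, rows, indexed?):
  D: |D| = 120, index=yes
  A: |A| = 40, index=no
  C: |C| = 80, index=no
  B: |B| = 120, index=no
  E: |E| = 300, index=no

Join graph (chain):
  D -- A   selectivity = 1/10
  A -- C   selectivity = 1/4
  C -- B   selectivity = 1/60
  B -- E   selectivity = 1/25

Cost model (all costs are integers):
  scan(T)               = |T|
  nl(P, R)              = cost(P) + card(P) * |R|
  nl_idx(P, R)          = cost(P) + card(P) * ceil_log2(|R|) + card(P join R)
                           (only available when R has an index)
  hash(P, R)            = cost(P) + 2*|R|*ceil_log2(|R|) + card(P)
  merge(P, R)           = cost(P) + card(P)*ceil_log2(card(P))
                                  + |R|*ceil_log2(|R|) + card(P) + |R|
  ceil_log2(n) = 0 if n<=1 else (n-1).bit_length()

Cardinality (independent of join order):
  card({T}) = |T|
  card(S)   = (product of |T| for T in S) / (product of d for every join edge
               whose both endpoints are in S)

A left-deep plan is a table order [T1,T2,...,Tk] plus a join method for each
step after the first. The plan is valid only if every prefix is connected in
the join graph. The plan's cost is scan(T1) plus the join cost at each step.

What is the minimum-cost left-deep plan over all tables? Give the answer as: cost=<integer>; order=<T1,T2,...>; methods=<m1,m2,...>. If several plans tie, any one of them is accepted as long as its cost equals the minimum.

cost=28120; order=E,B,C,A,D; methods=hash,hash,hash,hash

Selinger DP (subsets sized 1..n):
  {D}: scan cost=120, card=120
  {A}: scan cost=40, card=40
  {C}: scan cost=80, card=80
  {B}: scan cost=120, card=120
  {E}: scan cost=300, card=300
  {AD}: card=480; try (A,hash)→720, (D,nl_idx)→800, (D,merge)→1280, (A,merge)→1360, (D,hash)→1760, (D,nl)→4840 …(+1); best=720 via (A,hash)
  {AC}: card=800; try (A,hash)→640, (C,merge)→960, (A,merge)→1000, (C,hash)→1200, (C,nl)→3240, (A,nl)→3280; best=640 via (A,hash)
  {BC}: card=160; try (C,hash)→1360, (B,merge)→1680, (C,merge)→1720, (B,hash)→1840, (B,nl)→9680, (C,nl)→9720; best=1360 via (C,hash)
  {BE}: card=1440; try (B,hash)→2280, (E,merge)→4080, (B,merge)→4260, (E,hash)→5640, (E,nl)→36120, (B,nl)→36300; best=2280 via (B,hash)
  {ACD}: card=9600; try (C,hash)→2320, (D,hash)→3120, (C,merge)→6160, (D,merge)→10400, (D,nl_idx)→15840, (C,nl)→39120 …(+1); best=2320 via (C,hash)
  {ABC}: card=1600; try (A,hash)→2000, (A,merge)→3080, (B,hash)→3120, (A,nl)→7760, (B,merge)→10400, (B,nl)→96640; best=2000 via (A,hash)
  {BCE}: card=1920; try (C,hash)→4840, (E,merge)→5800, (E,hash)→6920, (C,merge)→20200, (E,nl)→49360, (C,nl)→117480; best=4840 via (C,hash)
  {ABCD}: card=19200; try (D,hash)→5280, (B,hash)→13600, (D,merge)→22160, (D,nl_idx)→32400, (B,merge)→147280, (D,nl)→194000 …(+1); best=5280 via (D,hash)
  {ABCE}: card=19200; try (A,hash)→7240, (E,hash)→9000, (E,merge)→24200, (A,merge)→28160, (A,nl)→81640, (E,nl)→482000; best=7240 via (A,hash)
  {ABCDE}: card=230400; try (D,hash)→28120, (E,hash)→29880, (D,merge)→315400, (E,merge)→315480, (D,nl_idx)→372040, (D,nl)→2311240 …(+1); best=28120 via (D,hash)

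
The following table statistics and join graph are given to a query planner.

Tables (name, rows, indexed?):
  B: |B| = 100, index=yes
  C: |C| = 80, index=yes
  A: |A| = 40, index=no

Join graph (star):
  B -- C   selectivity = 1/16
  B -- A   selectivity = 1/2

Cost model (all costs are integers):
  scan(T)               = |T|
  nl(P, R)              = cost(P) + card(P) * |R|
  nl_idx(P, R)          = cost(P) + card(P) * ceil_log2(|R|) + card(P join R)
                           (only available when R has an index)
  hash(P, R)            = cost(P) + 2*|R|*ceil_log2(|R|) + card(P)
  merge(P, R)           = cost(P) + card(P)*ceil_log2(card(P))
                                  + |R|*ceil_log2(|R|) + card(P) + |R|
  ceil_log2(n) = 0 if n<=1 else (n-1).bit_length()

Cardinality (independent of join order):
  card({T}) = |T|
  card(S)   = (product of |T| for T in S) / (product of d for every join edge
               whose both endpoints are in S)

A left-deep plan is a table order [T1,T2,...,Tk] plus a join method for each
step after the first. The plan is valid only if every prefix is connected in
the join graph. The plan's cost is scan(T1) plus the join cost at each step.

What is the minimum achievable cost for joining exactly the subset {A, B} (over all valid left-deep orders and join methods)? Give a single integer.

680

Selinger DP over subsets of {A,B}:
  {B}: scan cost=100, card=100
  {A}: scan cost=40, card=40
  {AB}: card=2000; try (A,hash)→680, (B,merge)→1120, (A,merge)→1180, (B,hash)→1480, (B,nl_idx)→2320, (B,nl)→4040 …(+1); best=680 via (A,hash)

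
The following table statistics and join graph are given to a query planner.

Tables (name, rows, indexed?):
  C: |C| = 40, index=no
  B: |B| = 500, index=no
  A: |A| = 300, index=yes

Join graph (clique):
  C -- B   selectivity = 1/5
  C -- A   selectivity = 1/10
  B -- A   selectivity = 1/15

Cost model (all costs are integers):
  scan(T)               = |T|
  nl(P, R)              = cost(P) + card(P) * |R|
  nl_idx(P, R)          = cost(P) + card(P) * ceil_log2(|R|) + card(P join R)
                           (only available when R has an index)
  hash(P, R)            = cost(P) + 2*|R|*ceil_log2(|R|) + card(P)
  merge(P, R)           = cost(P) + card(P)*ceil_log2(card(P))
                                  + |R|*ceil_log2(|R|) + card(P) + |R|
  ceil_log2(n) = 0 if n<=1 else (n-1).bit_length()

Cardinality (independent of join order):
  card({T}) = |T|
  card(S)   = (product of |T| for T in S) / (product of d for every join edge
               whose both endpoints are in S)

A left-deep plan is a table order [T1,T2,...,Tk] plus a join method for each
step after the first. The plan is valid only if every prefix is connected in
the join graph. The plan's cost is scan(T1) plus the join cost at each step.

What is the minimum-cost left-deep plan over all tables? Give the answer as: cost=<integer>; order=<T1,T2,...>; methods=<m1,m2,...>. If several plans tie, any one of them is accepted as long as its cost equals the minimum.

cost=10880; order=B,C,A; methods=hash,hash

Selinger DP (subsets sized 1..n):
  {C}: scan cost=40, card=40
  {B}: scan cost=500, card=500
  {A}: scan cost=300, card=300
  {BC}: card=4000; try (C,hash)→1480, (B,merge)→5320, (C,merge)→5780, (B,hash)→9080, (B,nl)→20040, (C,nl)→20500; best=1480 via (C,hash)
  {AC}: card=1200; try (C,hash)→1080, (A,nl_idx)→1600, (A,merge)→3320, (C,merge)→3580, (A,hash)→5480, (A,nl)→12040 …(+1); best=1080 via (C,hash)
  {AB}: card=10000; try (A,hash)→6400, (B,merge)→8300, (A,merge)→8500, (B,hash)→9600, (A,nl_idx)→15000, (B,nl)→150300 …(+1); best=6400 via (A,hash)
  {ABC}: card=8000; try (A,hash)→10880, (B,hash)→11280, (C,hash)→16880, (B,merge)→20480, (A,nl_idx)→45480, (A,merge)→56480 …(+4); best=10880 via (A,hash)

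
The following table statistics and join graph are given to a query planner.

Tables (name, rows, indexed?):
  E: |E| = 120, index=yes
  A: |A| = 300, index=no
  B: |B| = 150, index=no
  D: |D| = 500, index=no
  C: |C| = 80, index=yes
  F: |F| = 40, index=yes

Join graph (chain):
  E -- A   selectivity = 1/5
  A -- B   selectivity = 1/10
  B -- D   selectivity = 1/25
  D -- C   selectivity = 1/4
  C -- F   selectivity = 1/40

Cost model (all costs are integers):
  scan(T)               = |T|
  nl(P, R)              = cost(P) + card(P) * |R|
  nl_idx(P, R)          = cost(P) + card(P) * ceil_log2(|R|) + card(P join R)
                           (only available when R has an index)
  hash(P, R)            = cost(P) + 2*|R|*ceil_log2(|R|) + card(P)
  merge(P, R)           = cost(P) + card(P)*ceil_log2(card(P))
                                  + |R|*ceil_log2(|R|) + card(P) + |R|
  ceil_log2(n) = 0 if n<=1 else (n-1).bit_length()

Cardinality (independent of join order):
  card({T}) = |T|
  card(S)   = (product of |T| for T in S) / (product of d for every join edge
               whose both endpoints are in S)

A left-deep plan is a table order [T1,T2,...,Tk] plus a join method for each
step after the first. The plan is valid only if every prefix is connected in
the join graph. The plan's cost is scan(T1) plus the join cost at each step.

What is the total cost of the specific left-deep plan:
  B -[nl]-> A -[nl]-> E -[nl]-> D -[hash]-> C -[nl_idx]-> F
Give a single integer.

step 1: scan B: cost=150, card=150
step 2: join A via nl
    card(P join A) = 150*300/(10) = 4500
    cost = 150 + 150*300 = 45150
step 3: join E via nl
    card(P join E) = 4500*120/(5) = 108000
    cost = 45150 + 4500*120 = 585150
step 4: join D via nl
    card(P join D) = 108000*500/(25) = 2160000
    cost = 585150 + 108000*500 = 54585150
step 5: join C via hash
    card(P join C) = 2160000*80/(4) = 43200000
    cost = 54585150 + 2*80*7 + 2160000 = 56746270
step 6: join F via nl_idx
    card(P join F) = 43200000*40/(40) = 43200000
    cost = 56746270 + 43200000*6 + 43200000 = 359146270

359146270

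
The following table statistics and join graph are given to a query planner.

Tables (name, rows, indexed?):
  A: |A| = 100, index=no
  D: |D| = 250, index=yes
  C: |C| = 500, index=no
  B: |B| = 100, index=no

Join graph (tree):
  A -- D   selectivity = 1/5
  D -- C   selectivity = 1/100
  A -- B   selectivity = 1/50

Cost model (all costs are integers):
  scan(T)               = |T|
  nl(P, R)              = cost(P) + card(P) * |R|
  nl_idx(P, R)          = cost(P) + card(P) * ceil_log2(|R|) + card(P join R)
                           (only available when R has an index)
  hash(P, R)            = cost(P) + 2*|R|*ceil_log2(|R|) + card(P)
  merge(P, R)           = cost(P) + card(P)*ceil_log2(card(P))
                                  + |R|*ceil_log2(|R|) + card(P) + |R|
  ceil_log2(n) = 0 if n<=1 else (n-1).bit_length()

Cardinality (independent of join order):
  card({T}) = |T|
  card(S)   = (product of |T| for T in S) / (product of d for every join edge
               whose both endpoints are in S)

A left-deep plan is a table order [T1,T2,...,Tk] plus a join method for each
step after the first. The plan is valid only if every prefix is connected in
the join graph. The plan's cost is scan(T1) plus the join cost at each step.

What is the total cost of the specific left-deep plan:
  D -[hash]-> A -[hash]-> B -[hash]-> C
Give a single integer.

27300

step 1: scan D: cost=250, card=250
step 2: join A via hash
    card(P join A) = 250*100/(5) = 5000
    cost = 250 + 2*100*7 + 250 = 1900
step 3: join B via hash
    card(P join B) = 5000*100/(50) = 10000
    cost = 1900 + 2*100*7 + 5000 = 8300
step 4: join C via hash
    card(P join C) = 10000*500/(100) = 50000
    cost = 8300 + 2*500*9 + 10000 = 27300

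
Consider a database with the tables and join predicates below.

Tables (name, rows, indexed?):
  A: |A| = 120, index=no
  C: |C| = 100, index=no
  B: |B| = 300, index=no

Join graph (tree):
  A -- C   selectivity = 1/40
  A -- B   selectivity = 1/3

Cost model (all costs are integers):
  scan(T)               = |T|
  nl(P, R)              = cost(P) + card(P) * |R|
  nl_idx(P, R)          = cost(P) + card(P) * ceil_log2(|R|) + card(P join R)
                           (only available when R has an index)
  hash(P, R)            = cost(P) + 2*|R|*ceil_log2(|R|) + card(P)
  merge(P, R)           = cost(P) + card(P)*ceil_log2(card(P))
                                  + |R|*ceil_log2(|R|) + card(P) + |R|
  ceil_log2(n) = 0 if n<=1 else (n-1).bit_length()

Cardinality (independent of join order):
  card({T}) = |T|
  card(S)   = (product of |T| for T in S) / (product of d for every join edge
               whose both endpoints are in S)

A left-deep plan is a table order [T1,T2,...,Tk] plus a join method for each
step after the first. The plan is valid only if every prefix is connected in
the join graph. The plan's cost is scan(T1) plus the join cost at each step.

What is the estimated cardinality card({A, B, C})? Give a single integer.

30000

Tables in S: A(120), B(300), C(100)
Edges inside S: A-C(d=40), A-B(d=3)
numerator = 120 * 300 * 100 = 3600000
denominator = 40 * 3 = 120
card(S) = 3600000 / 120 = 30000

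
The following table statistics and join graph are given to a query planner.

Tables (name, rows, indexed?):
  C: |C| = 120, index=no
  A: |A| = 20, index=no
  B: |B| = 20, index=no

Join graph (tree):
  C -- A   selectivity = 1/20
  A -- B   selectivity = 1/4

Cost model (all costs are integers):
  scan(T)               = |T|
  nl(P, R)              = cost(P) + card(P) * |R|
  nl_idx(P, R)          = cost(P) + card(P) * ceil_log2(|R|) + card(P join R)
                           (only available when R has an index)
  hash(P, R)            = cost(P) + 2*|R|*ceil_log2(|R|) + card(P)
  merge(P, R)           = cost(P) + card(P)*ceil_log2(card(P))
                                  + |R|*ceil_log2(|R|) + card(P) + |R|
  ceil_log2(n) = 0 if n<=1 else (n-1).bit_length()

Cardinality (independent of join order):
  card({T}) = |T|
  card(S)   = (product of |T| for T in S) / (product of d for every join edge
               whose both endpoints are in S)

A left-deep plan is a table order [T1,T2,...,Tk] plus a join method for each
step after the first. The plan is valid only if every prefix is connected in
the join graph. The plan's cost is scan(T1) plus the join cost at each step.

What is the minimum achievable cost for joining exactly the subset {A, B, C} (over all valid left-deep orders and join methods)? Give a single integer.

760

Selinger DP over subsets of {A,B,C}:
  {C}: scan cost=120, card=120
  {A}: scan cost=20, card=20
  {B}: scan cost=20, card=20
  {AC}: card=120; try (A,hash)→440, (C,merge)→1100, (A,merge)→1200, (C,hash)→1720, (C,nl)→2420, (A,nl)→2520; best=440 via (A,hash)
  {AB}: card=100; try (B,hash)→240, (A,hash)→240, (B,merge)→260, (A,merge)→260, (B,nl)→420, (A,nl)→420; best=240 via (B,hash)
  {ABC}: card=600; try (B,hash)→760, (B,merge)→1520, (C,merge)→2000, (C,hash)→2020, (B,nl)→2840, (C,nl)→12240; best=760 via (B,hash)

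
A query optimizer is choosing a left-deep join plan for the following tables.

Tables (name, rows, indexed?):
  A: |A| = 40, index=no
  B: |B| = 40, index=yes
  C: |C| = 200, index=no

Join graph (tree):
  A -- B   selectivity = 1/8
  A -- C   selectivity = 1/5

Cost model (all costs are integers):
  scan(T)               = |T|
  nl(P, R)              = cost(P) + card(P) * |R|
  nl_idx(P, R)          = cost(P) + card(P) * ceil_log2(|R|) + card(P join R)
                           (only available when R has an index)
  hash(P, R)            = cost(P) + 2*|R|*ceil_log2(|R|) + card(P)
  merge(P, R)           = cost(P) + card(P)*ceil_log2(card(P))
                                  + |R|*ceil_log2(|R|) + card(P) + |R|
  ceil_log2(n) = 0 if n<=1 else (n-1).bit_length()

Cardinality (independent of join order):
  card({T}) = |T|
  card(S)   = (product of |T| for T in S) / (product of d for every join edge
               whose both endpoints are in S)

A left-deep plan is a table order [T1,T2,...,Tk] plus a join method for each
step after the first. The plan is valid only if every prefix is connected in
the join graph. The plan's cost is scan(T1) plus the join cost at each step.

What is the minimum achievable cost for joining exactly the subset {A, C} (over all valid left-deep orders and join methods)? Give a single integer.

880

Selinger DP over subsets of {A,C}:
  {A}: scan cost=40, card=40
  {C}: scan cost=200, card=200
  {AC}: card=1600; try (A,hash)→880, (C,merge)→2120, (A,merge)→2280, (C,hash)→3280, (C,nl)→8040, (A,nl)→8200; best=880 via (A,hash)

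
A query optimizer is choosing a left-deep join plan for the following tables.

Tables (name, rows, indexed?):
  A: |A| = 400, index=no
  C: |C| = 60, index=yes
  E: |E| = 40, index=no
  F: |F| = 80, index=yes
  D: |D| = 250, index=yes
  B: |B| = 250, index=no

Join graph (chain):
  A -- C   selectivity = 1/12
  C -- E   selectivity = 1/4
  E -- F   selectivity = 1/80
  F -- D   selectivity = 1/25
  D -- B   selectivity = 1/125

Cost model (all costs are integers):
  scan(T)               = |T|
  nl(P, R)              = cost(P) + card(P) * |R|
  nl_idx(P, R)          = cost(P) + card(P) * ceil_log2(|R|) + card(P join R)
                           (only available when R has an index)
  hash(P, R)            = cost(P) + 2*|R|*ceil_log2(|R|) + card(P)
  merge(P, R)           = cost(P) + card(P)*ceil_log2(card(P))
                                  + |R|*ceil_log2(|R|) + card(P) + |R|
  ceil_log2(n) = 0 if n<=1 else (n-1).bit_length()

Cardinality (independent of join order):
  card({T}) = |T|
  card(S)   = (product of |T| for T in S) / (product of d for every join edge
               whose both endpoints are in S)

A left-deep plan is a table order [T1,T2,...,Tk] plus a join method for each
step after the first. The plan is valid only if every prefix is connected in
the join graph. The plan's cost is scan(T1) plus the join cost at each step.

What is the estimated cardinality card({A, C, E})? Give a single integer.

20000

Tables in S: A(400), C(60), E(40)
Edges inside S: A-C(d=12), C-E(d=4)
numerator = 400 * 60 * 40 = 960000
denominator = 12 * 4 = 48
card(S) = 960000 / 48 = 20000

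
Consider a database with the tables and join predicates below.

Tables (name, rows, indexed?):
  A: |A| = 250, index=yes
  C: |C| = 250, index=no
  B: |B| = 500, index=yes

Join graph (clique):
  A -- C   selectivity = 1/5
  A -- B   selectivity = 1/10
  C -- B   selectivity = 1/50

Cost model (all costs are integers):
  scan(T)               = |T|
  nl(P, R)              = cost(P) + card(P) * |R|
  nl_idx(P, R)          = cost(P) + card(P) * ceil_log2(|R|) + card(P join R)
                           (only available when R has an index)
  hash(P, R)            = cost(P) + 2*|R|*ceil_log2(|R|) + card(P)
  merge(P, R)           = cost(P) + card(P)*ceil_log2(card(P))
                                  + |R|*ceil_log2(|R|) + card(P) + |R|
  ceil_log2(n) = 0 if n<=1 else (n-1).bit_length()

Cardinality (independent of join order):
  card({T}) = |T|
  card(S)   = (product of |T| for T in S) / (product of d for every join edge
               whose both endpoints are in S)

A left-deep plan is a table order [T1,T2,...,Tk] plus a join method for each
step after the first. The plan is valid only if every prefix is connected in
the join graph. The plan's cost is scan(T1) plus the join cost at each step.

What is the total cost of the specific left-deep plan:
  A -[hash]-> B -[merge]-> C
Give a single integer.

step 1: scan A: cost=250, card=250
step 2: join B via hash
    card(P join B) = 250*500/(10) = 12500
    cost = 250 + 2*500*9 + 250 = 9500
step 3: join C via merge
    card(P join C) = 12500*250/(5*50) = 12500
    cost = 9500 + 12500*14 + 250*8 + 12500 + 250 = 199250

199250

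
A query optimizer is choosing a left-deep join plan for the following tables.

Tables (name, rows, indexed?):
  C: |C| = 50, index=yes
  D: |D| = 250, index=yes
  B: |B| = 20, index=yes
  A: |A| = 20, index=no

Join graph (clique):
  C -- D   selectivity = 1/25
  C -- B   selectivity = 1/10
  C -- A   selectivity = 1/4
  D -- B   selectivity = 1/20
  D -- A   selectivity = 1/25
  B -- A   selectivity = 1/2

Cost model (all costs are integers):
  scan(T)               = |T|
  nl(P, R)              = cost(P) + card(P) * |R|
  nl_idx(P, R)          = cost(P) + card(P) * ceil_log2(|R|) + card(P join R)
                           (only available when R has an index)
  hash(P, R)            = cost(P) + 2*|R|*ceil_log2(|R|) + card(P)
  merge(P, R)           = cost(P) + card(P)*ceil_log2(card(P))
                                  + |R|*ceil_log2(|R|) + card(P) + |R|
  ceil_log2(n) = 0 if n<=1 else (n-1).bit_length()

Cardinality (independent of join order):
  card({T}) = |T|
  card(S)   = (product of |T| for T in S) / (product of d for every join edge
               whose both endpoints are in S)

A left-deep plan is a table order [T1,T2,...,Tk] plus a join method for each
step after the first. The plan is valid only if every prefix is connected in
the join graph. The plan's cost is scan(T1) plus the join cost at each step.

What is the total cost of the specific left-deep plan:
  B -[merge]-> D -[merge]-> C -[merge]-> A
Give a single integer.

step 1: scan B: cost=20, card=20
step 2: join D via merge
    card(P join D) = 20*250/(20) = 250
    cost = 20 + 20*5 + 250*8 + 20 + 250 = 2390
step 3: join C via merge
    card(P join C) = 250*50/(25*10) = 50
    cost = 2390 + 250*8 + 50*6 + 250 + 50 = 4990
step 4: join A via merge
    card(P join A) = 50*20/(4*25*2) = 5
    cost = 4990 + 50*6 + 20*5 + 50 + 20 = 5460

5460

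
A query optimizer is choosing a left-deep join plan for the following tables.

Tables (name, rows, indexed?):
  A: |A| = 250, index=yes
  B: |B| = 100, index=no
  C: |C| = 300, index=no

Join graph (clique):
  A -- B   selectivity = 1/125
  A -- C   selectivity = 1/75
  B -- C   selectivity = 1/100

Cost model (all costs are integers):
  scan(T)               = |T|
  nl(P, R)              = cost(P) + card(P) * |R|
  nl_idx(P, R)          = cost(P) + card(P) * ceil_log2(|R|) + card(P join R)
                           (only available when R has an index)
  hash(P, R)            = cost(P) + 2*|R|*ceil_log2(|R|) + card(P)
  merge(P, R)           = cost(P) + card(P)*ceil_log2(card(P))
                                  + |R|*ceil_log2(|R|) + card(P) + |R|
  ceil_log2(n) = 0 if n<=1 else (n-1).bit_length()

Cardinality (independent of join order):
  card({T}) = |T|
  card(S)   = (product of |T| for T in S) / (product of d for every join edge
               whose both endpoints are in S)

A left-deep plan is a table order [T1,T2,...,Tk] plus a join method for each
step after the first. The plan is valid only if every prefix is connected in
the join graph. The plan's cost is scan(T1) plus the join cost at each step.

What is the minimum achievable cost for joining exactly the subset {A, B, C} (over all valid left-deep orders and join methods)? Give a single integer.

4408

Selinger DP over subsets of {A,B,C}:
  {A}: scan cost=250, card=250
  {B}: scan cost=100, card=100
  {C}: scan cost=300, card=300
  {AB}: card=200; try (A,nl_idx)→1100, (B,hash)→1900, (A,merge)→3150, (B,merge)→3300, (A,hash)→4200, (A,nl)→25100 …(+1); best=1100 via (A,nl_idx)
  {AC}: card=1000; try (A,nl_idx)→3700, (A,hash)→4600, (C,merge)→5500, (A,merge)→5550, (C,hash)→5900, (C,nl)→75250 …(+1); best=3700 via (A,nl_idx)
  {BC}: card=300; try (B,hash)→2000, (C,merge)→3900, (B,merge)→4100, (C,hash)→5600, (C,nl)→30100, (B,nl)→30300; best=2000 via (B,hash)
  {ABC}: card=8; try (A,nl_idx)→4408, (C,merge)→5900, (B,hash)→6100, (A,hash)→6300, (C,hash)→6700, (A,merge)→7250 …(+4); best=4408 via (A,nl_idx)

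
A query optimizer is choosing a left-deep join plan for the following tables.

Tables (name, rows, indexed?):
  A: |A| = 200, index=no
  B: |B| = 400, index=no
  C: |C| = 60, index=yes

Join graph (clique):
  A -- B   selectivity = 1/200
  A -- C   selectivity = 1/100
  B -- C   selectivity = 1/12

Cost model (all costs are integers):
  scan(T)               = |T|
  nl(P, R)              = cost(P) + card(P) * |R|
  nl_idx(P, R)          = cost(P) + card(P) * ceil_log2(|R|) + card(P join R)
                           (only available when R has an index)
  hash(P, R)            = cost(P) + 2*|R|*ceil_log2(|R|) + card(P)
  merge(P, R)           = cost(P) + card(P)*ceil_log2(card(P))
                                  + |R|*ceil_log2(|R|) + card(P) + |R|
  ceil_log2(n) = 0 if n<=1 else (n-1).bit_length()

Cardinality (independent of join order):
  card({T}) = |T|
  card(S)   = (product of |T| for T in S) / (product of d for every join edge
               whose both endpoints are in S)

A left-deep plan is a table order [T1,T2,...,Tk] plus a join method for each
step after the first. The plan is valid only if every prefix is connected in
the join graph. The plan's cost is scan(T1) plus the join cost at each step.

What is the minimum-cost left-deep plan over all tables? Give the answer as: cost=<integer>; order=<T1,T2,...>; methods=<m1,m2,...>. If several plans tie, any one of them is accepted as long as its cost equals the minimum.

Selinger DP (subsets sized 1..n):
  {A}: scan cost=200, card=200
  {B}: scan cost=400, card=400
  {C}: scan cost=60, card=60
  {AB}: card=400; try (A,hash)→4000, (B,merge)→6000, (A,merge)→6200, (B,hash)→7600, (B,nl)→80200, (A,nl)→80400; best=4000 via (A,hash)
  {AC}: card=120; try (C,hash)→1120, (C,nl_idx)→1520, (A,merge)→2280, (C,merge)→2420, (A,hash)→3320, (A,nl)→12060 …(+1); best=1120 via (C,hash)
  {BC}: card=2000; try (C,hash)→1520, (B,merge)→4480, (C,nl_idx)→4800, (C,merge)→4820, (B,hash)→7320, (B,nl)→24060 …(+1); best=1520 via (C,hash)
  {ABC}: card=20; try (C,hash)→5120, (B,merge)→6080, (C,nl_idx)→6420, (A,hash)→6720, (C,merge)→8420, (B,hash)→8440 …(+4); best=5120 via (C,hash)

cost=5120; order=B,A,C; methods=hash,hash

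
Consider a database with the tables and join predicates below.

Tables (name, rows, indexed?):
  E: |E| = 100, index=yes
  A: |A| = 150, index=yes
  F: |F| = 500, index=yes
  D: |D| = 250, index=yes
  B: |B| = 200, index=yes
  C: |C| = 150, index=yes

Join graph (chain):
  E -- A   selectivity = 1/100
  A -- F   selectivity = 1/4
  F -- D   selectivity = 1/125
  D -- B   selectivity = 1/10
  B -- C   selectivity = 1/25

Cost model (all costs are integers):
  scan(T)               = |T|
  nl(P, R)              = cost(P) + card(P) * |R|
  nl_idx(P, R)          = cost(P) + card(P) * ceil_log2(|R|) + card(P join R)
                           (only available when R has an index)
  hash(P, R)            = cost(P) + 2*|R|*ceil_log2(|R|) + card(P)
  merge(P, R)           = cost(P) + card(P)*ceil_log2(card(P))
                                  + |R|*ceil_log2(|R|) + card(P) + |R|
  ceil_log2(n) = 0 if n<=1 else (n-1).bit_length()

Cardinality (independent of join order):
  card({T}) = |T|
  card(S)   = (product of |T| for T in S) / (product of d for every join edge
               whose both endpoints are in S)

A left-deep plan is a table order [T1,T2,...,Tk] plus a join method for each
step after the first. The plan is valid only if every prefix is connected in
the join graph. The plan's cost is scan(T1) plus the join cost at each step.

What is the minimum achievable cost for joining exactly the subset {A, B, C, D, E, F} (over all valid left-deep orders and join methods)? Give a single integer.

Selinger DP over subsets of {A,B,C,D,E,F}:
  {E}: scan cost=100, card=100
  {A}: scan cost=150, card=150
  {F}: scan cost=500, card=500
  {D}: scan cost=250, card=250
  {B}: scan cost=200, card=200
  {C}: scan cost=150, card=150
  {AE}: card=150; try (A,nl_idx)→1050, (E,nl_idx)→1350, (E,hash)→1700, (A,merge)→2250, (E,merge)→2300, (A,hash)→2600 …(+2); best=1050 via (A,nl_idx)
  {AF}: card=18750; try (A,hash)→3400, (F,merge)→6500, (A,merge)→6850, (F,hash)→9300, (F,nl_idx)→20250, (A,nl_idx)→23250 …(+2); best=3400 via (A,hash)
  {DF}: card=1000; try (F,nl_idx)→3500, (D,hash)→5000, (D,nl_idx)→5500, (F,merge)→7500, (D,merge)→7750, (F,hash)→9500 …(+2); best=3500 via (F,nl_idx)
  {BD}: card=5000; try (B,hash)→3700, (D,merge)→4250, (B,merge)→4300, (D,hash)→4400, (D,nl_idx)→6800, (B,nl_idx)→7250 …(+2); best=3700 via (B,hash)
  {BC}: card=1200; try (B,nl_idx)→2550, (C,hash)→2800, (C,nl_idx)→3000, (B,merge)→3300, (C,merge)→3350, (B,hash)→3500 …(+2); best=2550 via (B,nl_idx)
  {AEF}: card=18750; try (F,merge)→7400, (F,hash)→10200, (F,nl_idx)→21150, (E,hash)→23550, (F,nl)→76050, (E,nl_idx)→153400 …(+2); best=7400 via (F,merge)
  {ADF}: card=37500; try (A,hash)→6900, (A,merge)→15850, (D,hash)→26150, (A,nl_idx)→49000, (A,nl)→153500, (D,nl_idx)→190900 …(+2); best=6900 via (A,hash)
  {BDF}: card=20000; try (B,hash)→7700, (B,merge)→16300, (F,hash)→17700, (B,nl_idx)→31500, (F,nl_idx)→68700, (F,merge)→78700 …(+2); best=7700 via (B,hash)
  {BCD}: card=30000; try (D,hash)→7750, (C,hash)→11100, (D,merge)→19200, (D,nl_idx)→42150, (C,nl_idx)→73700, (C,merge)→75050 …(+2); best=7750 via (D,hash)
  {ADEF}: card=37500; try (D,hash)→30150, (E,hash)→45800, (D,nl_idx)→194900, (E,nl_idx)→306900, (D,merge)→309650, (E,merge)→645200 …(+2); best=30150 via (D,hash)
  {ABDF}: card=750000; try (A,hash)→30100, (B,hash)→47600, (A,merge)→329050, (B,merge)→646200, (A,nl_idx)→917700, (B,nl_idx)→1056900 …(+2); best=30100 via (A,hash)
  {BCDF}: card=120000; try (C,hash)→30100, (F,hash)→46750, (C,nl_idx)→287700, (C,merge)→329050, (F,nl_idx)→397750, (F,merge)→492750 …(+2); best=30100 via (C,hash)
  {ABDEF}: card=750000; try (B,hash)→70850, (B,merge)→669450, (E,hash)→781500, (B,nl_idx)→1080150, (E,nl_idx)→6030100, (B,nl)→7530150 …(+2); best=70850 via (B,hash)
  {ABCDF}: card=4500000; try (A,hash)→152500, (C,hash)→782500, (A,merge)→2191450, (A,nl_idx)→5490100, (C,nl_idx)→10530100, (C,merge)→15781450 …(+2); best=152500 via (A,hash)
  {ABCDEF}: card=4500000; try (C,hash)→823250, (E,hash)→4653900, (C,nl_idx)→10570850, (C,merge)→15822200, (E,nl_idx)→36152500, (E,merge)→108153300 …(+2); best=823250 via (C,hash)

823250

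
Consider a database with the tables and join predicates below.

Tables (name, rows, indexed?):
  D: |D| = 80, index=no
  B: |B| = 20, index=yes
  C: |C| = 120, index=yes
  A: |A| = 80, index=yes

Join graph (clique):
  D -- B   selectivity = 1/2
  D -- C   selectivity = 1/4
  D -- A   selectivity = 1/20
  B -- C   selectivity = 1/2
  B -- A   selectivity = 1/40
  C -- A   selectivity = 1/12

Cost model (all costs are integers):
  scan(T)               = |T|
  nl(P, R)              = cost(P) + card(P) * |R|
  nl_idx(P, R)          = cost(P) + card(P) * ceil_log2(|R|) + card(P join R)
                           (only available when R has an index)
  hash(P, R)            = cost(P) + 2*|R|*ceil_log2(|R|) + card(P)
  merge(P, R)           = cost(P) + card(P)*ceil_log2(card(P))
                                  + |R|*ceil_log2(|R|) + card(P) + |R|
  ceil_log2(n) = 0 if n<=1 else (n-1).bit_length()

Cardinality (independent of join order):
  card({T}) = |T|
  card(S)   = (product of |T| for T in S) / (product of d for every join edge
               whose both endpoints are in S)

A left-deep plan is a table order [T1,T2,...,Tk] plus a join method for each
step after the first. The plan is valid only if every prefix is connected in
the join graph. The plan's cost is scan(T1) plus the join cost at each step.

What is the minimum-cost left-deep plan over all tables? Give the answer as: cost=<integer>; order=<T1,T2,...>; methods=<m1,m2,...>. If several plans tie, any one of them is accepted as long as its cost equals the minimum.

Selinger DP (subsets sized 1..n):
  {D}: scan cost=80, card=80
  {B}: scan cost=20, card=20
  {C}: scan cost=120, card=120
  {A}: scan cost=80, card=80
  {BD}: card=800; try (B,hash)→360, (D,merge)→780, (B,merge)→840, (D,hash)→1160, (B,nl_idx)→1280, (D,nl)→1620 …(+1); best=360 via (B,hash)
  {CD}: card=2400; try (D,hash)→1360, (C,merge)→1680, (D,merge)→1720, (C,hash)→1840, (C,nl_idx)→3040, (C,nl)→9680 …(+1); best=1360 via (D,hash)
  {AD}: card=320; try (A,nl_idx)→960, (D,hash)→1280, (A,hash)→1280, (D,merge)→1360, (A,merge)→1360, (D,nl)→6480 …(+1); best=960 via (A,nl_idx)
  {BC}: card=1200; try (B,hash)→440, (C,merge)→1100, (B,merge)→1200, (C,nl_idx)→1360, (C,hash)→1720, (B,nl_idx)→1920 …(+2); best=440 via (B,hash)
  {AB}: card=40; try (A,nl_idx)→200, (B,hash)→360, (B,nl_idx)→520, (A,merge)→780, (B,merge)→840, (A,hash)→1160 …(+2); best=200 via (A,nl_idx)
  {AC}: card=800; try (A,hash)→1360, (C,nl_idx)→1440, (C,merge)→1680, (A,merge)→1720, (A,nl_idx)→1760, (C,hash)→1840 …(+2); best=1360 via (A,hash)
  {BCD}: card=12000; try (D,hash)→2760, (C,hash)→2840, (B,hash)→3960, (C,merge)→10120, (D,merge)→15480, (C,nl_idx)→17960 …(+5); best=2760 via (D,hash)
  {ABD}: card=80; try (D,merge)→1120, (D,hash)→1360, (B,hash)→1480, (A,hash)→2280, (B,nl_idx)→2640, (D,nl)→3400 …(+5); best=1120 via (D,merge)
  {ACD}: card=800; try (C,hash)→2960, (D,hash)→3280, (C,nl_idx)→4000, (A,hash)→4880, (C,merge)→5120, (D,merge)→10800 …(+5); best=2960 via (C,hash)
  {ABC}: card=200; try (C,nl_idx)→680, (C,merge)→1440, (C,hash)→1920, (B,hash)→2360, (A,hash)→2760, (C,nl)→5000 …(+6); best=680 via (C,nl_idx)
  {ABCD}: card=100; try (C,nl_idx)→1780, (D,hash)→2000, (C,merge)→2720, (C,hash)→2880, (D,merge)→3120, (B,hash)→3960 …(+9); best=1780 via (C,nl_idx)

cost=1780; order=B,A,D,C; methods=nl_idx,merge,nl_idx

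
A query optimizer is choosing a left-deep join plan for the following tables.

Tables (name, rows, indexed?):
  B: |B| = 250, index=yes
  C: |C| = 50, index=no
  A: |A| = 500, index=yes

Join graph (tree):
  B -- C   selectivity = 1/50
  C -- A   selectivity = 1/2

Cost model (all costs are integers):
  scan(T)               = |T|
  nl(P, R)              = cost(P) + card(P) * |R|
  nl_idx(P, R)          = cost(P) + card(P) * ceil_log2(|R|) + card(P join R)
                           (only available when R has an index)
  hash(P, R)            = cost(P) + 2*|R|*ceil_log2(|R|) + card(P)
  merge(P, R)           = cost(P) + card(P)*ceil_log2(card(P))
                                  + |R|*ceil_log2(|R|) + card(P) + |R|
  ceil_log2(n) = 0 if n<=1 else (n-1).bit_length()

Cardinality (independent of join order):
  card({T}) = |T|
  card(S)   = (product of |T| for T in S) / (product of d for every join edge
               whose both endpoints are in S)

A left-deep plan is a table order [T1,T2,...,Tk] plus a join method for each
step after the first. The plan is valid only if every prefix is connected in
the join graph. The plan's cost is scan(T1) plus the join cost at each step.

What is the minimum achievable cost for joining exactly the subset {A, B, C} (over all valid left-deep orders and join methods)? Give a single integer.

Selinger DP over subsets of {A,B,C}:
  {B}: scan cost=250, card=250
  {C}: scan cost=50, card=50
  {A}: scan cost=500, card=500
  {BC}: card=250; try (B,nl_idx)→700, (C,hash)→1100, (B,merge)→2650, (C,merge)→2850, (B,hash)→4100, (B,nl)→12550 …(+1); best=700 via (B,nl_idx)
  {AC}: card=12500; try (C,hash)→1600, (A,merge)→5400, (C,merge)→5850, (A,hash)→9100, (A,nl_idx)→13000, (A,nl)→25050 …(+1); best=1600 via (C,hash)
  {ABC}: card=62500; try (A,merge)→7950, (A,hash)→9950, (B,hash)→18100, (A,nl_idx)→65450, (A,nl)→125700, (B,nl_idx)→164100 …(+2); best=7950 via (A,merge)

7950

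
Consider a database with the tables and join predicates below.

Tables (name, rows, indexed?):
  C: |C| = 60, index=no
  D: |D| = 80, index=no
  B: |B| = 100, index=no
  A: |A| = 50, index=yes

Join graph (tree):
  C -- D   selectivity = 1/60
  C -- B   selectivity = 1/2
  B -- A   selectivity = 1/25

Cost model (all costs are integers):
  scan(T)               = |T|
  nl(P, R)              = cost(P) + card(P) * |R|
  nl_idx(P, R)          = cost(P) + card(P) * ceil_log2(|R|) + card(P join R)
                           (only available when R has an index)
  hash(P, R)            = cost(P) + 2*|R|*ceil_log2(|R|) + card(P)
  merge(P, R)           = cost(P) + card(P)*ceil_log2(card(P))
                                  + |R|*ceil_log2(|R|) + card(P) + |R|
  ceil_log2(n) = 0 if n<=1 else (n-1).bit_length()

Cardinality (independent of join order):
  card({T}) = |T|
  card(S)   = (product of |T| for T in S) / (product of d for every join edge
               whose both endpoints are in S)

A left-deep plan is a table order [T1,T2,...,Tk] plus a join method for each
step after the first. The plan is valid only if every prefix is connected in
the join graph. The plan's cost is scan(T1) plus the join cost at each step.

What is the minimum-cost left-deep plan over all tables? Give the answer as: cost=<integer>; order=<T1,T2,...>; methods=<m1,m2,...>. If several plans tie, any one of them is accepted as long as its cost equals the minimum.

cost=6920; order=D,C,B,A; methods=hash,merge,hash

Selinger DP (subsets sized 1..n):
  {C}: scan cost=60, card=60
  {D}: scan cost=80, card=80
  {B}: scan cost=100, card=100
  {A}: scan cost=50, card=50
  {CD}: card=80; try (C,hash)→880, (D,merge)→1120, (C,merge)→1140, (D,hash)→1240, (D,nl)→4860, (C,nl)→4880; best=880 via (C,hash)
  {BC}: card=3000; try (C,hash)→920, (B,merge)→1280, (C,merge)→1320, (B,hash)→1520, (B,nl)→6060, (C,nl)→6100; best=920 via (C,hash)
  {AB}: card=200; try (A,hash)→800, (A,nl_idx)→900, (B,merge)→1200, (A,merge)→1250, (B,hash)→1500, (B,nl)→5050 …(+1); best=800 via (A,hash)
  {BCD}: card=4000; try (B,merge)→2320, (B,hash)→2360, (D,hash)→5040, (B,nl)→8880, (D,merge)→40560, (D,nl)→240920; best=2320 via (B,merge)
  {ABC}: card=6000; try (C,hash)→1720, (C,merge)→3020, (A,hash)→4520, (C,nl)→12800, (A,nl_idx)→24920, (A,merge)→40270 …(+1); best=1720 via (C,hash)
  {ABCD}: card=8000; try (A,hash)→6920, (D,hash)→8840, (A,nl_idx)→34320, (A,merge)→54670, (D,merge)→86360, (A,nl)→202320 …(+1); best=6920 via (A,hash)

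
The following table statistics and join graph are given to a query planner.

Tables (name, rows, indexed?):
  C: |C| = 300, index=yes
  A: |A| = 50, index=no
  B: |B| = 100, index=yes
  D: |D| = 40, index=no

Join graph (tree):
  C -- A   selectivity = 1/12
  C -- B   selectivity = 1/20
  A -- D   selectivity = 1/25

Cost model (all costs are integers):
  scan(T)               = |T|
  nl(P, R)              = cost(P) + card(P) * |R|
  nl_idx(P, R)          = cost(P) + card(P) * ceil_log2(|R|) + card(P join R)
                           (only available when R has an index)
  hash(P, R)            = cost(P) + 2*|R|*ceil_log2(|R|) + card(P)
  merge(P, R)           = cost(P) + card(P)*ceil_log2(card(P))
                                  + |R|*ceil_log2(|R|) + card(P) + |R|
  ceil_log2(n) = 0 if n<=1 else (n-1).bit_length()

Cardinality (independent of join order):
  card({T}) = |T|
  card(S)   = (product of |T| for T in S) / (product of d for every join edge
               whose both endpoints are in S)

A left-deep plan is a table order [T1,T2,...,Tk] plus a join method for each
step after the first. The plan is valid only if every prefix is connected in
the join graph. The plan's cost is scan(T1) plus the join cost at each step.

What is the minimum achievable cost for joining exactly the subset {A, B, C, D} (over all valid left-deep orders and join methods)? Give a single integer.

Selinger DP over subsets of {A,B,C,D}:
  {C}: scan cost=300, card=300
  {A}: scan cost=50, card=50
  {B}: scan cost=100, card=100
  {D}: scan cost=40, card=40
  {AC}: card=1250; try (A,hash)→1200, (C,nl_idx)→1750, (C,merge)→3400, (A,merge)→3650, (C,hash)→5500, (C,nl)→15050 …(+1); best=1200 via (A,hash)
  {BC}: card=1500; try (B,hash)→2000, (C,nl_idx)→2500, (C,merge)→3900, (B,nl_idx)→3900, (B,merge)→4100, (C,hash)→5600 …(+2); best=2000 via (B,hash)
  {AD}: card=80; try (D,hash)→580, (A,merge)→670, (D,merge)→680, (A,hash)→680, (A,nl)→2040, (D,nl)→2050; best=580 via (D,hash)
  {ABC}: card=6250; try (B,hash)→3850, (A,hash)→4100, (B,nl_idx)→16200, (B,merge)→17000, (A,merge)→20350, (A,nl)→77000 …(+1); best=3850 via (B,hash)
  {ACD}: card=2000; try (D,hash)→2930, (C,nl_idx)→3300, (C,merge)→4220, (C,hash)→6060, (D,merge)→16480, (C,nl)→24580 …(+1); best=2930 via (D,hash)
  {ABCD}: card=10000; try (B,hash)→6330, (D,hash)→10580, (B,nl_idx)→26930, (B,merge)→27730, (D,merge)→91630, (B,nl)→202930 …(+1); best=6330 via (B,hash)

6330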